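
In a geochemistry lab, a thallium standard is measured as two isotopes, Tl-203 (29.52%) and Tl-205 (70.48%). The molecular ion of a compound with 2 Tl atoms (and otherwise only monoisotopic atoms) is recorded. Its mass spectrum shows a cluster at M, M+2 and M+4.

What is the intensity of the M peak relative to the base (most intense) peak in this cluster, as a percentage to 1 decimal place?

17.5%

Binomial terms of (0.2952 + 0.7048)^2: M 0.0871, M+2 0.4161, M+4 0.4967 → M+4 is the base peak.
P(M+4) = C(2,2) × 0.2952^0 × 0.7048^2 = 1 × 1.0000 × 0.49674304 = 0.496743 (base)
P(M) = C(2,0) × 0.2952^2 × 0.7048^0 = 1 × 0.08714304 × 1.0000 = 0.087143
Relative intensity = 0.087143 / 0.496743 × 100 = 17.5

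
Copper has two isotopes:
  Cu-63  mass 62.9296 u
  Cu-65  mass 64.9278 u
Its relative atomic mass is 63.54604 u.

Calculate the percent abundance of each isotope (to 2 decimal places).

Writing the weighted mean with unknown fraction x of Cu-63:
62.9296·x + 64.9278·(1 − x) = 63.54604
(62.9296 − 64.9278)·x = 63.54604 − 64.9278
x = -1.38176 / -1.9982 = 0.69150 → 69.15% Cu-63, 30.85% Cu-65.

Cu-63: 69.15%, Cu-65: 30.85%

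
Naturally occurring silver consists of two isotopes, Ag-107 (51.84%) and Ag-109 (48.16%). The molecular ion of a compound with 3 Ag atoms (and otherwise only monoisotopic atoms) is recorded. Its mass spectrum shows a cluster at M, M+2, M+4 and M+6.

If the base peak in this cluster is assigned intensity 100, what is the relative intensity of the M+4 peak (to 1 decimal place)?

Binomial terms of (0.5184 + 0.4816)^3: M 0.1393, M+2 0.3883, M+4 0.3607, M+6 0.1117 → M+2 is the base peak.
P(M+2) = C(3,1) × 0.5184^2 × 0.4816^1 = 3 × 0.26873856 × 0.4816 = 0.388273 (base)
P(M+4) = C(3,2) × 0.5184^1 × 0.4816^2 = 3 × 0.5184 × 0.23193856 = 0.360711
Relative intensity = 0.360711 / 0.388273 × 100 = 92.9

92.9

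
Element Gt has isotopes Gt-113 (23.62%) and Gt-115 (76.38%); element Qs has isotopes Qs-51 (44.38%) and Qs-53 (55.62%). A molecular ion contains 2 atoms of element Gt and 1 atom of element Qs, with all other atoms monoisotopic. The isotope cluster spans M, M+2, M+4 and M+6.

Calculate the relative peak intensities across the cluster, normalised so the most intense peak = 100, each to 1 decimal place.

Element Gt pattern (n=2): 0.05579044 : 0.36081912 : 0.58339044
Element Qs pattern (n=1): 0.4438 : 0.5562
Convolve the two distributions (both contribute in 2-u steps):
  M: 0.05579044×0.4438 = 0.024760
  M+2: 0.05579044×0.5562 + 0.36081912×0.4438 = 0.191162
  M+4: 0.36081912×0.5562 + 0.58339044×0.4438 = 0.459596
  M+6: 0.58339044×0.5562 = 0.324482
Scale to base peak (0.459596) = 100: 5.4 : 41.6 : 100.0 : 70.6

5.4 : 41.6 : 100.0 : 70.6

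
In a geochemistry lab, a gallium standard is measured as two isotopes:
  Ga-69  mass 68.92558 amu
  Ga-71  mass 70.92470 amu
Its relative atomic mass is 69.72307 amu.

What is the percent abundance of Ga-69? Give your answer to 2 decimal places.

Let x be the fractional abundance of Ga-69; then Ga-71 has abundance 1 − x.
68.92558·x + 70.92470·(1 − x) = 69.72307
(68.92558 − 70.92470)·x = 69.72307 − 70.92470
x = -1.20163 / -1.99912 = 0.60108 → 60.11% Ga-69, 39.89% Ga-71.

60.11%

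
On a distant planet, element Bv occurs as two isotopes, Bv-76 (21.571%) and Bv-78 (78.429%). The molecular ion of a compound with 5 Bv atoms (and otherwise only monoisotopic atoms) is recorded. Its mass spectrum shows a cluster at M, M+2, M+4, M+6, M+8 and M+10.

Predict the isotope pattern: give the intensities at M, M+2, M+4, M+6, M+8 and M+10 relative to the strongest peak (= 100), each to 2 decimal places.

0.11 : 2.08 : 15.13 : 55.01 : 100.00 : 72.72

The 5 Bv atoms are independent, so intensities follow the terms of (0.21571 + 0.78429)^5.
P(M) = 0.21571^5 = 0.000467
P(M+2) = 5 × 0.21571^4 × 0.78429^1 = 0.008490
P(M+4) = 10 × 0.21571^3 × 0.78429^2 = 0.061740
P(M+6) = 10 × 0.21571^2 × 0.78429^3 = 0.224476
P(M+8) = 5 × 0.21571^1 × 0.78429^4 = 0.408082
P(M+10) = 0.78429^5 = 0.296745
The M+8 peak is largest (0.408082); scaling to 100 gives 0.11 : 2.08 : 15.13 : 55.01 : 100.00 : 72.72.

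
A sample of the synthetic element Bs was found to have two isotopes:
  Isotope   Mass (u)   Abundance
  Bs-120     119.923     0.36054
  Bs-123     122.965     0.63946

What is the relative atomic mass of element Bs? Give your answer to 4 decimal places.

121.8682 u

The abundance-weighted mean is 0.36054 × 119.923 + 0.63946 × 122.965
= 43.23704 + 78.63120 = 121.86824 u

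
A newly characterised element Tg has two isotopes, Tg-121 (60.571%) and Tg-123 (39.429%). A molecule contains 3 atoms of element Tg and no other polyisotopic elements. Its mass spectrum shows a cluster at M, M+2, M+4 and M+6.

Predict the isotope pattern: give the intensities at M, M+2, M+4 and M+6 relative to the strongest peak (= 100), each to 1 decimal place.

51.2 : 100.0 : 65.1 : 14.1

Each Tg atom is independently Tg-121 (p = 0.60571) or Tg-123 (q = 0.39429); the cluster is the binomial expansion (p + q)^3.
P(M) = 0.60571^3 = 0.222226
P(M+2) = 3 × 0.60571^2 × 0.39429^1 = 0.433977
P(M+4) = 3 × 0.60571^1 × 0.39429^2 = 0.282499
P(M+6) = 0.39429^3 = 0.061298
The M+2 peak is largest (0.433977); scaling to 100 gives 51.2 : 100.0 : 65.1 : 14.1.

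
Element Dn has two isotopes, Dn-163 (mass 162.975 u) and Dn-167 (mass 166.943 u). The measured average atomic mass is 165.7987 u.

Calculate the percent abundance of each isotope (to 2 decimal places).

With x = fraction of Dn-163 (so Dn-167 is 1 − x):
162.975·x + 166.943·(1 − x) = 165.7987
(162.975 − 166.943)·x = 165.7987 − 166.943
x = -1.1443 / -3.968 = 0.28838 → 28.84% Dn-163, 71.16% Dn-167.

Dn-163: 28.84%, Dn-167: 71.16%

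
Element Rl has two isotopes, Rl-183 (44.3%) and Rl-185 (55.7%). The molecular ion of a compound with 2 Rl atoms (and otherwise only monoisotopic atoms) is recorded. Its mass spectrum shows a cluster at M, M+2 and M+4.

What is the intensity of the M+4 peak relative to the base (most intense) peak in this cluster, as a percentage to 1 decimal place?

62.9%

Term probabilities: M 0.1962, M+2 0.4935, M+4 0.3102. Base peak = M+2.
P(M+2) = C(2,1) × 0.443^1 × 0.557^1 = 2 × 0.4430 × 0.5570 = 0.493502 (base)
P(M+4) = C(2,2) × 0.443^0 × 0.557^2 = 1 × 1.0000 × 0.310249 = 0.310249
Relative intensity = 0.310249 / 0.493502 × 100 = 62.9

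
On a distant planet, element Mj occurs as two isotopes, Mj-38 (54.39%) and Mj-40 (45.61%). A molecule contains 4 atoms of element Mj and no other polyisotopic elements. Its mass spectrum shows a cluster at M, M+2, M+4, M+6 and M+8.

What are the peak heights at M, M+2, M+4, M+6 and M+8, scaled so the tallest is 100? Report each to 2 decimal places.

Each Mj atom is independently Mj-38 (p = 0.5439) or Mj-40 (q = 0.4561); the cluster is the binomial expansion (p + q)^4.
P(M) = 0.5439^4 = 0.087514
P(M+2) = 4 × 0.5439^3 × 0.4561^1 = 0.293547
P(M+4) = 6 × 0.5439^2 × 0.4561^2 = 0.369241
P(M+6) = 4 × 0.5439^1 × 0.4561^3 = 0.206424
P(M+8) = 0.4561^4 = 0.043275
The M+4 peak is largest (0.369241); scaling to 100 gives 23.70 : 79.50 : 100.00 : 55.90 : 11.72.

23.70 : 79.50 : 100.00 : 55.90 : 11.72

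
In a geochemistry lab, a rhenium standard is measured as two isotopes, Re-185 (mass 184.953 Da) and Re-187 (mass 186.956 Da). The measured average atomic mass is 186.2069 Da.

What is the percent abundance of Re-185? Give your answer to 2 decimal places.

Let x be the fractional abundance of Re-185; then Re-187 has abundance 1 − x.
184.953·x + 186.956·(1 − x) = 186.2069
(184.953 − 186.956)·x = 186.2069 − 186.956
x = -0.7491 / -2.003 = 0.37399 → 37.40% Re-185, 62.60% Re-187.

37.40%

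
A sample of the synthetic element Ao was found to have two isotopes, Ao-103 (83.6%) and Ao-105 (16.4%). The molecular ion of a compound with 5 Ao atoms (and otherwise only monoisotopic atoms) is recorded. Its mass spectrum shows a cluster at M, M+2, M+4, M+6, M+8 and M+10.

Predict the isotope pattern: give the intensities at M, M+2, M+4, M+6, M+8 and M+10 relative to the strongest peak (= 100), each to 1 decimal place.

100.0 : 98.1 : 38.5 : 7.5 : 0.7 : 0.0

Expanding (0.836 + 0.164)^5:
P(M) = 0.836^5 = 0.408349
P(M+2) = 5 × 0.836^4 × 0.164^1 = 0.400534
P(M+4) = 10 × 0.836^3 × 0.164^2 = 0.157147
P(M+6) = 10 × 0.836^2 × 0.164^3 = 0.030828
P(M+8) = 5 × 0.836^1 × 0.164^4 = 0.003024
P(M+10) = 0.164^5 = 0.000119
The M peak is largest (0.408349); scaling to 100 gives 100.0 : 98.1 : 38.5 : 7.5 : 0.7 : 0.0.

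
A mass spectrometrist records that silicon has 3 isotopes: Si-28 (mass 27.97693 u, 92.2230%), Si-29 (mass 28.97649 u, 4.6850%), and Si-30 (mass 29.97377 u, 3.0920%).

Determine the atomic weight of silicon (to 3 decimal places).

Weight each isotope mass by its fractional abundance: 0.922230 × 27.97693 + 0.046850 × 28.97649 + 0.030920 × 29.97377
= 25.801164 + 1.357549 + 0.926789 = 28.085502 u

28.086 u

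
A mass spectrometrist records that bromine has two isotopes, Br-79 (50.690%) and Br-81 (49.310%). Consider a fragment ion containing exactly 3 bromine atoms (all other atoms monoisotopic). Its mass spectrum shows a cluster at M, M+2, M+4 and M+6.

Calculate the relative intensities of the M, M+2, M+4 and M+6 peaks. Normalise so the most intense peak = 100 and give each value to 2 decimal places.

34.27 : 100.00 : 97.28 : 31.54

Each Br atom is independently Br-79 (p = 0.50690) or Br-81 (q = 0.49310); the cluster is the binomial expansion (p + q)^3.
P(M) = 0.50690^3 = 0.130247
P(M+2) = 3 × 0.50690^2 × 0.49310^1 = 0.380103
P(M+4) = 3 × 0.50690^1 × 0.49310^2 = 0.369755
P(M+6) = 0.49310^3 = 0.119896
The M+2 peak is largest (0.380103); scaling to 100 gives 34.27 : 100.00 : 97.28 : 31.54.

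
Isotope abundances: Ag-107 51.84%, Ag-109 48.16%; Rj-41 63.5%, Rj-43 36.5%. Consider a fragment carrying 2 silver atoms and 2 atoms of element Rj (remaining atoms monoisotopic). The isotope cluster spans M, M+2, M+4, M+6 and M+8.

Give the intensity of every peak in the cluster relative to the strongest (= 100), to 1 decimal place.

30.0 : 90.3 : 100.0 : 48.2 : 8.6

Silver pattern (n=2): 0.26873856 : 0.49932288 : 0.23193856
Element Rj pattern (n=2): 0.403225 : 0.46355 : 0.133225
Convolve the two distributions (both contribute in 2-u steps):
  M: 0.26873856×0.403225 = 0.108362
  M+2: 0.26873856×0.46355 + 0.49932288×0.403225 = 0.325913
  M+4: 0.26873856×0.133225 + 0.49932288×0.46355 + 0.23193856×0.403225 = 0.360787
  M+6: 0.49932288×0.133225 + 0.23193856×0.46355 = 0.174037
  M+8: 0.23193856×0.133225 = 0.030900
Scale to base peak (0.360787) = 100: 30.0 : 90.3 : 100.0 : 48.2 : 8.6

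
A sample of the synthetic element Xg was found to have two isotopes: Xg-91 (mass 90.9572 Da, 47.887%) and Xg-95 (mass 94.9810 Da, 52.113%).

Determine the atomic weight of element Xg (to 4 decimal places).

Ar = Σ fᵢ·mᵢ = 0.47887 × 90.9572 + 0.52113 × 94.9810
= 43.55667 + 49.49745 = 93.05412 Da

93.0541 Da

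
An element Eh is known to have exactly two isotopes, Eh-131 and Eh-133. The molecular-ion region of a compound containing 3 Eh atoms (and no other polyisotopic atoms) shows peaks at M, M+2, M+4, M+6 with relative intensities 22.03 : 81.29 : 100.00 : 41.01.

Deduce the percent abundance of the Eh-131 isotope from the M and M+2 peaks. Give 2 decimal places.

44.84%

Write p for the Eh-131 fraction. I(M+2)/I(M) = [C(3,1)·p^2·(1−p)] / p^3 = 3·(1−p)/p = 81.29/22.03 = 3.6900
(1−p)/p = 3.6900/3 = 1.2300  ⇒  p = 1/(1 + 1.2300) = 0.4484
Eh-131: 44.84%, Eh-133: 55.16%.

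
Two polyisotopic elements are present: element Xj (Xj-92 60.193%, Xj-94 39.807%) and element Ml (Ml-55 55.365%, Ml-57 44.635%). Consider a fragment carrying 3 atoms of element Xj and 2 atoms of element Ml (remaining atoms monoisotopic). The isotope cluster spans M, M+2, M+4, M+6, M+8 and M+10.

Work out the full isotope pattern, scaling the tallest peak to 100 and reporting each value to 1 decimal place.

19.4 : 69.7 : 100.0 : 71.6 : 25.6 : 3.6

Element Xj pattern (n=3): 0.21809111 : 0.43268584 : 0.28614499 : 0.06307806
Element Ml pattern (n=2): 0.30652832 : 0.49424335 : 0.19922832
Convolve the two distributions (both contribute in 2-u steps):
  M: 0.21809111×0.30652832 = 0.066851
  M+2: 0.21809111×0.49424335 + 0.43268584×0.30652832 = 0.240421
  M+4: 0.21809111×0.19922832 + 0.43268584×0.49424335 + 0.28614499×0.30652832 = 0.345014
  M+6: 0.43268584×0.19922832 + 0.28614499×0.49424335 + 0.06307806×0.30652832 = 0.246964
  M+8: 0.28614499×0.19922832 + 0.06307806×0.49424335 = 0.088184
  M+10: 0.06307806×0.19922832 = 0.012567
Scale to base peak (0.345014) = 100: 19.4 : 69.7 : 100.0 : 71.6 : 25.6 : 3.6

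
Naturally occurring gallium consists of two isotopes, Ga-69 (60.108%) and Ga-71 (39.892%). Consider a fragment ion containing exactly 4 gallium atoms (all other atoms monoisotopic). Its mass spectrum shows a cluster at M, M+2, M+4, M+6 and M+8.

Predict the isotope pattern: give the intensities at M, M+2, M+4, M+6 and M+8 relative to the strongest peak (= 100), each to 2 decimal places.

The 4 Ga atoms are independent, so intensities follow the terms of (0.60108 + 0.39892)^4.
P(M) = 0.60108^4 = 0.130536
P(M+2) = 4 × 0.60108^3 × 0.39892^1 = 0.346531
P(M+4) = 6 × 0.60108^2 × 0.39892^2 = 0.344975
P(M+6) = 4 × 0.60108^1 × 0.39892^3 = 0.152633
P(M+8) = 0.39892^4 = 0.025325
The M+2 peak is largest (0.346531); scaling to 100 gives 37.67 : 100.00 : 99.55 : 44.05 : 7.31.

37.67 : 100.00 : 99.55 : 44.05 : 7.31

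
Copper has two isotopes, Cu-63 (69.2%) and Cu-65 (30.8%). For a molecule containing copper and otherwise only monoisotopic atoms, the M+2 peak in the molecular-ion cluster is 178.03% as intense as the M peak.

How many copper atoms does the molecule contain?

4

The M+2/M ratio from n Cu atoms is n · q/p = n · 0.308/0.692.
n = 1.7803 × 0.692/0.308 = 4.00 ≈ 4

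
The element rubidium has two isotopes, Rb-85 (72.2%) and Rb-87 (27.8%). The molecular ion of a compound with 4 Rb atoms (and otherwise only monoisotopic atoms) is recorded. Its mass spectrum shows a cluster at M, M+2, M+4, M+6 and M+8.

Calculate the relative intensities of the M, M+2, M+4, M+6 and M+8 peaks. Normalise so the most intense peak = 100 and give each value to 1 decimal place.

Expanding (0.722 + 0.278)^4:
P(M) = 0.722^4 = 0.271737
P(M+2) = 4 × 0.722^3 × 0.278^1 = 0.418520
P(M+4) = 6 × 0.722^2 × 0.278^2 = 0.241721
P(M+6) = 4 × 0.722^1 × 0.278^3 = 0.062049
P(M+8) = 0.278^4 = 0.005973
The M+2 peak is largest (0.418520); scaling to 100 gives 64.9 : 100.0 : 57.8 : 14.8 : 1.4.

64.9 : 100.0 : 57.8 : 14.8 : 1.4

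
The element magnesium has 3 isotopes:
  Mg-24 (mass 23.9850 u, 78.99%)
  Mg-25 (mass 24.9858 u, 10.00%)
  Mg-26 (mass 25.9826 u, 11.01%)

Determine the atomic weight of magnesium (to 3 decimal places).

Weight each isotope mass by its fractional abundance: 0.7899 × 23.9850 + 0.1000 × 24.9858 + 0.1101 × 25.9826
= 18.94575 + 2.49858 + 2.86068 = 24.30501 u

24.305 u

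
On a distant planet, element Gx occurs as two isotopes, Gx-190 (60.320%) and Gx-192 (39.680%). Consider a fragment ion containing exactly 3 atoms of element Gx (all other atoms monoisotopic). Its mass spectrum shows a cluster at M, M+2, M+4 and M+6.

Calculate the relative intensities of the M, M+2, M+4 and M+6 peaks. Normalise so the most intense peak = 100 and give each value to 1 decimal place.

Expanding (0.60320 + 0.39680)^3:
P(M) = 0.60320^3 = 0.219474
P(M+2) = 3 × 0.60320^2 × 0.39680^1 = 0.433127
P(M+4) = 3 × 0.60320^1 × 0.39680^2 = 0.284922
P(M+6) = 0.39680^3 = 0.062476
The M+2 peak is largest (0.433127); scaling to 100 gives 50.7 : 100.0 : 65.8 : 14.4.

50.7 : 100.0 : 65.8 : 14.4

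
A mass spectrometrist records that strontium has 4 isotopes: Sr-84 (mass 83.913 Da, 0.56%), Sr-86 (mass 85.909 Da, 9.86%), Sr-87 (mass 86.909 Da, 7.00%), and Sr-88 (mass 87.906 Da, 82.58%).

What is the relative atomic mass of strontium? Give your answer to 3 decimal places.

The abundance-weighted mean is 0.0056 × 83.913 + 0.0986 × 85.909 + 0.0700 × 86.909 + 0.8258 × 87.906
= 0.4699 + 8.4706 + 6.0836 + 72.5928 = 87.6169 Da

87.617 Da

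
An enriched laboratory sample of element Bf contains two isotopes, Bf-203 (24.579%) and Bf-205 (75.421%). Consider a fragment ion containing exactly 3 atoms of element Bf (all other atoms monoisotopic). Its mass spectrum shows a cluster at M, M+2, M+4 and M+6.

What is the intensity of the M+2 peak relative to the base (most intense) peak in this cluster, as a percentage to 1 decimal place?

Binomial terms of (0.24579 + 0.75421)^3: M 0.0148, M+2 0.1367, M+4 0.4194, M+6 0.4290 → M+6 is the base peak.
P(M+6) = C(3,3) × 0.24579^0 × 0.75421^3 = 1 × 1.0000 × 0.42901933 = 0.429019 (base)
P(M+2) = C(3,1) × 0.24579^2 × 0.75421^1 = 3 × 0.06041272 × 0.75421 = 0.136692
Relative intensity = 0.136692 / 0.429019 × 100 = 31.9

31.9%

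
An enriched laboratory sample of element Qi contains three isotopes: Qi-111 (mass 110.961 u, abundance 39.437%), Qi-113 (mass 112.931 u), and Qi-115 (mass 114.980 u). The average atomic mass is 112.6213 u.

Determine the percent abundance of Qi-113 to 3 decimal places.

The remaining 60.563% is split between Qi-113 (fraction x) and Qi-115 (fraction 0.60563 − x).
Substituting: 112.931x + 114.980(0.60563 − x) = 68.86161043
(112.931 − 114.980)x = -0.77372697  ⇒  x = 0.37761, y = 0.22802
Qi-113: 37.761%, Qi-115: 22.802%.

37.761%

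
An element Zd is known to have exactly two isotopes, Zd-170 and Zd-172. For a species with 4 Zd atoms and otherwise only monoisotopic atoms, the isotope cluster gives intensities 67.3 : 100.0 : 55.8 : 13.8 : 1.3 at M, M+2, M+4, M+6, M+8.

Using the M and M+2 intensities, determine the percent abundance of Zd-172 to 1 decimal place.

27.1%

Let p = fractional abundance of Zd-170. I(M+2)/I(M) = [C(4,1)·p^3·(1−p)] / p^4 = 4·(1−p)/p = 100.0/67.3 = 1.4859
(1−p)/p = 1.4859/4 = 0.3715  ⇒  p = 1/(1 + 0.3715) = 0.7291
Zd-170: 72.9%, Zd-172: 27.1%.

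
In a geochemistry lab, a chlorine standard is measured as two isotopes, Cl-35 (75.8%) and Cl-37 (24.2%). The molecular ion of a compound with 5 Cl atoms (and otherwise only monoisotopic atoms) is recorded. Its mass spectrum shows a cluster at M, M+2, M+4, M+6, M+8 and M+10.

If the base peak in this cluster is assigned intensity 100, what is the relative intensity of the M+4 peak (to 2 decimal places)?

(0.758 + 0.242)^5 gives M 0.2502, M+2 0.3994, M+4 0.2551, M+6 0.0814, M+8 0.0130, M+10 0.0008; the largest is M+2.
P(M+2) = C(5,1) × 0.758^4 × 0.242^1 = 5 × 0.33012379 × 0.2420 = 0.399450 (base)
P(M+4) = C(5,2) × 0.758^3 × 0.242^2 = 10 × 0.43551951 × 0.058564 = 0.255058
Relative intensity = 0.255058 / 0.399450 × 100 = 63.85

63.85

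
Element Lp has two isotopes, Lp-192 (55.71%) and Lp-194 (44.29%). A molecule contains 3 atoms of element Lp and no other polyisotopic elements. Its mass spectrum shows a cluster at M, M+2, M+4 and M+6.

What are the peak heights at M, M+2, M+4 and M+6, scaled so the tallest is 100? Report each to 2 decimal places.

Each Lp atom is independently Lp-192 (p = 0.5571) or Lp-194 (q = 0.4429); the cluster is the binomial expansion (p + q)^3.
P(M) = 0.5571^3 = 0.172902
P(M+2) = 3 × 0.5571^2 × 0.4429^1 = 0.412376
P(M+4) = 3 × 0.5571^1 × 0.4429^2 = 0.327843
P(M+6) = 0.4429^3 = 0.086879
The M+2 peak is largest (0.412376); scaling to 100 gives 41.93 : 100.00 : 79.50 : 21.07.

41.93 : 100.00 : 79.50 : 21.07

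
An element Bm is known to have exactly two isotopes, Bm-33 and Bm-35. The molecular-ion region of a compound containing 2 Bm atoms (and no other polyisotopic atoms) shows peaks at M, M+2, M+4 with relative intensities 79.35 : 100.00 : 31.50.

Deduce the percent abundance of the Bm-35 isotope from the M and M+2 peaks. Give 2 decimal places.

38.65%

Write p for the Bm-33 fraction. I(M+2)/I(M) = [C(2,1)·p^1·(1−p)] / p^2 = 2·(1−p)/p = 100.00/79.35 = 1.2602
(1−p)/p = 1.2602/2 = 0.6301  ⇒  p = 1/(1 + 0.6301) = 0.6135
Bm-33: 61.35%, Bm-35: 38.65%.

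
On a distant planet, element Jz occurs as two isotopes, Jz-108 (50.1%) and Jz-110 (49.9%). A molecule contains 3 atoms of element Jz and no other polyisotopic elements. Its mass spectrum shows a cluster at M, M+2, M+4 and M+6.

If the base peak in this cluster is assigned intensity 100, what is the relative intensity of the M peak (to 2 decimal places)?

Term probabilities: M 0.1258, M+2 0.3757, M+4 0.3742, M+6 0.1243. Base peak = M+2.
P(M+2) = C(3,1) × 0.501^2 × 0.499^1 = 3 × 0.251001 × 0.4990 = 0.375748 (base)
P(M) = C(3,0) × 0.501^3 × 0.499^0 = 1 × 0.1257515 × 1.0000 = 0.125752
Relative intensity = 0.125752 / 0.375748 × 100 = 33.47

33.47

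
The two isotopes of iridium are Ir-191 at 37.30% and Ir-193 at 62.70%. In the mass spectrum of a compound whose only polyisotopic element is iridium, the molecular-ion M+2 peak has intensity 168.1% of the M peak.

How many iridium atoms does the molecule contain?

With n Ir atoms, P(M+2)/P(M) = C(n,1)·p^(n−1)q / p^n = n·q/p = n · 0.6270/0.3730.
n = 1.681 × 0.3730/0.6270 = 1.00 ≈ 1

1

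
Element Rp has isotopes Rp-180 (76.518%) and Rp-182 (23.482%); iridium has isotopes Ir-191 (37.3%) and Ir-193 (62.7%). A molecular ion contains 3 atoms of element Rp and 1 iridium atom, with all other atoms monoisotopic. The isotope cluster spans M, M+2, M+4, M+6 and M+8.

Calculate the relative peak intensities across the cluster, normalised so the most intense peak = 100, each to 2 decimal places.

38.44 : 100.00 : 70.35 : 19.37 : 1.87

Element Rp pattern (n=3): 0.44801322 : 0.41246163 : 0.12657707 : 0.01294808
Iridium pattern (n=1): 0.3730 : 0.6270
Convolve the two distributions (both contribute in 2-u steps):
  M: 0.44801322×0.3730 = 0.167109
  M+2: 0.44801322×0.6270 + 0.41246163×0.3730 = 0.434752
  M+4: 0.41246163×0.6270 + 0.12657707×0.3730 = 0.305827
  M+6: 0.12657707×0.6270 + 0.01294808×0.3730 = 0.084193
  M+8: 0.01294808×0.6270 = 0.008118
Scale to base peak (0.434752) = 100: 38.44 : 100.00 : 70.35 : 19.37 : 1.87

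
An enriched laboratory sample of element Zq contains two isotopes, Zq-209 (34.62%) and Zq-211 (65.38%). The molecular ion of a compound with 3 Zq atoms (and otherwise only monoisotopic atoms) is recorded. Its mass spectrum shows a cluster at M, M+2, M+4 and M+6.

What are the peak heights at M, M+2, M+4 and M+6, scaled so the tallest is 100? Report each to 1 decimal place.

The 3 Zq atoms are independent, so intensities follow the terms of (0.3462 + 0.6538)^3.
P(M) = 0.3462^3 = 0.041494
P(M+2) = 3 × 0.3462^2 × 0.6538^1 = 0.235082
P(M+4) = 3 × 0.3462^1 × 0.6538^2 = 0.443954
P(M+6) = 0.6538^3 = 0.279470
The M+4 peak is largest (0.443954); scaling to 100 gives 9.3 : 53.0 : 100.0 : 63.0.

9.3 : 53.0 : 100.0 : 63.0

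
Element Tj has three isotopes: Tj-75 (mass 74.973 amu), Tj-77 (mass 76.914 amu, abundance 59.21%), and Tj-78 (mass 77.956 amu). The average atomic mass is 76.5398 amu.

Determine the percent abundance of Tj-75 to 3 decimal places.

26.793%

The remaining 40.79% is split between Tj-75 (fraction x) and Tj-78 (fraction 0.4079 − x).
Substituting: 74.973x + 77.956(0.4079 − x) = 30.9990206
(74.973 − 77.956)x = -0.7992318  ⇒  x = 0.26793, y = 0.13997
Tj-75: 26.793%, Tj-78: 13.997%.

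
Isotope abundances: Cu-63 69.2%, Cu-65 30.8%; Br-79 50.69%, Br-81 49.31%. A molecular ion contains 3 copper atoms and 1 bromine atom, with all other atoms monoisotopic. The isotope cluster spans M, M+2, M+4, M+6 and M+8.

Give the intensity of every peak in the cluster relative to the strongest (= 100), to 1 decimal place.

Copper pattern (n=3): 0.33137389 : 0.44247034 : 0.19693766 : 0.02921811
Bromine pattern (n=1): 0.5069 : 0.4931
Convolve the two distributions (both contribute in 2-u steps):
  M: 0.33137389×0.5069 = 0.167973
  M+2: 0.33137389×0.4931 + 0.44247034×0.5069 = 0.387689
  M+4: 0.44247034×0.4931 + 0.19693766×0.5069 = 0.318010
  M+6: 0.19693766×0.4931 + 0.02921811×0.5069 = 0.111921
  M+8: 0.02921811×0.4931 = 0.014407
Scale to base peak (0.387689) = 100: 43.3 : 100.0 : 82.0 : 28.9 : 3.7

43.3 : 100.0 : 82.0 : 28.9 : 3.7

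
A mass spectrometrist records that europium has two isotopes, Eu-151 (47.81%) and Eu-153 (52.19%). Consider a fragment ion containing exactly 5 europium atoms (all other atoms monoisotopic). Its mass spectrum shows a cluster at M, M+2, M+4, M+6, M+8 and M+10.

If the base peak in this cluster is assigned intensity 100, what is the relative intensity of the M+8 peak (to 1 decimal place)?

Binomial terms of (0.4781 + 0.5219)^5: M 0.0250, M+2 0.1363, M+4 0.2977, M+6 0.3249, M+8 0.1774, M+10 0.0387 → M+6 is the base peak.
P(M+6) = C(5,3) × 0.4781^2 × 0.5219^3 = 10 × 0.22857961 × 0.14215492 = 0.324937 (base)
P(M+8) = C(5,4) × 0.4781^1 × 0.5219^4 = 5 × 0.4781 × 0.07419065 = 0.177353
Relative intensity = 0.177353 / 0.324937 × 100 = 54.6

54.6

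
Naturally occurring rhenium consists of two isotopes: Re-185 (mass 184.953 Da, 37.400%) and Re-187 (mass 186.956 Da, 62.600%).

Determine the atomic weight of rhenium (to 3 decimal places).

Average mass = Σ (abundance × isotope mass) = 0.37400 × 184.953 + 0.62600 × 186.956
= 69.1724 + 117.0345 = 186.2069 Da

186.207 Da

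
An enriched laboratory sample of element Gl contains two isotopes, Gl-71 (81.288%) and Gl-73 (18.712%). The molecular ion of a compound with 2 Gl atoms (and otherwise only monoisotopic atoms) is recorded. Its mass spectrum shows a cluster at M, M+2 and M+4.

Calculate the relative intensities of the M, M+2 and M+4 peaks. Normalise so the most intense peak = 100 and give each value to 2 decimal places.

100.00 : 46.04 : 5.30

Expanding (0.81288 + 0.18712)^2:
P(M) = 0.81288^2 = 0.660774
P(M+2) = 2 × 0.81288^1 × 0.18712^1 = 0.304212
P(M+4) = 0.18712^2 = 0.035014
The M peak is largest (0.660774); scaling to 100 gives 100.00 : 46.04 : 5.30.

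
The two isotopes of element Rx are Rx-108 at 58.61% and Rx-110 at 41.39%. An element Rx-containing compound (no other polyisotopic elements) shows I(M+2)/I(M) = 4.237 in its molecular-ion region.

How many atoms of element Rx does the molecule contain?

With n Rx atoms, P(M+2)/P(M) = C(n,1)·p^(n−1)q / p^n = n·q/p = n · 0.4139/0.5861.
n = 4.237 × 0.5861/0.4139 = 6.00 ≈ 6

6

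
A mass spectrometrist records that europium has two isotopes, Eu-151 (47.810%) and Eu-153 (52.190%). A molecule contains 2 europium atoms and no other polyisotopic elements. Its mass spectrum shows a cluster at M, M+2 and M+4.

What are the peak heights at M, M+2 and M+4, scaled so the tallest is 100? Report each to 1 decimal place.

45.8 : 100.0 : 54.6

Expanding (0.47810 + 0.52190)^2:
P(M) = 0.47810^2 = 0.228580
P(M+2) = 2 × 0.47810^1 × 0.52190^1 = 0.499041
P(M+4) = 0.52190^2 = 0.272380
The M+2 peak is largest (0.499041); scaling to 100 gives 45.8 : 100.0 : 54.6.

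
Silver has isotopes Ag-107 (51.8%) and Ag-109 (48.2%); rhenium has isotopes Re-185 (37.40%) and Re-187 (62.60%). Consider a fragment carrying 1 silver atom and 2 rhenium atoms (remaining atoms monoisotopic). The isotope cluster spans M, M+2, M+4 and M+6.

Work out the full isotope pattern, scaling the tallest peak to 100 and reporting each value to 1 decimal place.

Silver pattern (n=1): 0.5180 : 0.4820
Rhenium pattern (n=2): 0.139876 : 0.468248 : 0.391876
Convolve the two distributions (both contribute in 2-u steps):
  M: 0.5180×0.139876 = 0.072456
  M+2: 0.5180×0.468248 + 0.4820×0.139876 = 0.309973
  M+4: 0.5180×0.391876 + 0.4820×0.468248 = 0.428687
  M+6: 0.4820×0.391876 = 0.188884
Scale to base peak (0.428687) = 100: 16.9 : 72.3 : 100.0 : 44.1

16.9 : 72.3 : 100.0 : 44.1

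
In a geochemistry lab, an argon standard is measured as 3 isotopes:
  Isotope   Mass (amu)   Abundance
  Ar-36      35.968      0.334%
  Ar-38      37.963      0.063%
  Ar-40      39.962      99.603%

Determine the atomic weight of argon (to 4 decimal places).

Ar = Σ fᵢ·mᵢ = 0.00334 × 35.968 + 0.00063 × 37.963 + 0.99603 × 39.962
= 0.12013 + 0.02392 + 39.80335 = 39.94740 amu

39.9474 amu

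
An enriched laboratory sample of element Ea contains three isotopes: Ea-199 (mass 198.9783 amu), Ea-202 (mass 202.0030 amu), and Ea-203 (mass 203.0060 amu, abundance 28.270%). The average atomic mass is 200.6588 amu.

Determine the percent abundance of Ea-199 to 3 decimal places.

Let x and y be the fractions of Ea-199 and Ea-202. Then x + y = 1 − 0.28270 = 0.71730 and 198.9783x + 202.0030y = 200.6588 − 0.28270×203.0060 = 143.2690038.
Substituting: 198.9783x + 202.0030(0.71730 − x) = 143.2690038
(198.9783 − 202.0030)x = -1.6277481  ⇒  x = 0.53815, y = 0.17915
Ea-199: 53.815%, Ea-202: 17.915%.

53.815%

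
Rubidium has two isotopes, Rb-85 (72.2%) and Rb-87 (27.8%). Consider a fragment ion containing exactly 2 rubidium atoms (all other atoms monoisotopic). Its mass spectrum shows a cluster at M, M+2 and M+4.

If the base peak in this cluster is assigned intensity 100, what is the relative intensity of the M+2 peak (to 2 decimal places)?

Binomial terms of (0.722 + 0.278)^2: M 0.5213, M+2 0.4014, M+4 0.0773 → M is the base peak.
P(M) = C(2,0) × 0.722^2 × 0.278^0 = 1 × 0.521284 × 1.0000 = 0.521284 (base)
P(M+2) = C(2,1) × 0.722^1 × 0.278^1 = 2 × 0.7220 × 0.2780 = 0.401432
Relative intensity = 0.401432 / 0.521284 × 100 = 77.01

77.01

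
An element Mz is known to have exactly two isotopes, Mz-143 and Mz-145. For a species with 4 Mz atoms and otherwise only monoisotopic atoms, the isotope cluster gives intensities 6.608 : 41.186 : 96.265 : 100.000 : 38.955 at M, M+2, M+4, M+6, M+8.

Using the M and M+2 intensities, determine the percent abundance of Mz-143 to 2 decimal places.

Let p = fractional abundance of Mz-143. I(M+2)/I(M) = [C(4,1)·p^3·(1−p)] / p^4 = 4·(1−p)/p = 41.186/6.608 = 6.2327
(1−p)/p = 6.2327/4 = 1.5582  ⇒  p = 1/(1 + 1.5582) = 0.3909
Mz-143: 39.09%, Mz-145: 60.91%.

39.09%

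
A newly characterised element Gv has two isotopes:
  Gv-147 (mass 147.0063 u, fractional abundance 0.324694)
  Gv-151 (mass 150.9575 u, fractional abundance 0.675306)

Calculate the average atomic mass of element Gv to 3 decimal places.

Weight each isotope mass by its fractional abundance: 0.324694 × 147.0063 + 0.675306 × 150.9575
= 47.73206 + 101.94251 = 149.67457 u

149.675 u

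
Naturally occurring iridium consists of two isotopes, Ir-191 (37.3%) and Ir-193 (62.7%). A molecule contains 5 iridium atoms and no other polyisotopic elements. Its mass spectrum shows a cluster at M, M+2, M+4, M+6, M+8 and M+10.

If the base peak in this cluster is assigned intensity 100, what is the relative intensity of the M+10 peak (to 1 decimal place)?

28.3

Term probabilities: M 0.0072, M+2 0.0607, M+4 0.2040, M+6 0.3429, M+8 0.2882, M+10 0.0969. Base peak = M+6.
P(M+6) = C(5,3) × 0.373^2 × 0.627^3 = 10 × 0.139129 × 0.24649188 = 0.342942 (base)
P(M+10) = C(5,5) × 0.373^0 × 0.627^5 = 1 × 1.0000 × 0.09690311 = 0.096903
Relative intensity = 0.096903 / 0.342942 × 100 = 28.3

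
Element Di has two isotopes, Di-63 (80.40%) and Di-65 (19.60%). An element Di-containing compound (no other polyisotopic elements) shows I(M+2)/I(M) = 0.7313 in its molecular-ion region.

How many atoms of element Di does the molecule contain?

With n Di atoms, P(M+2)/P(M) = C(n,1)·p^(n−1)q / p^n = n·q/p = n · 0.1960/0.8040.
n = 0.7313 × 0.8040/0.1960 = 3.00 ≈ 3

3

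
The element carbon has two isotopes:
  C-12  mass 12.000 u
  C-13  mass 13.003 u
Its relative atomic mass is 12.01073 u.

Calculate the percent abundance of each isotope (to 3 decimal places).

C-12: 98.930%, C-13: 1.070%

Let x be the fractional abundance of C-12; then C-13 has abundance 1 − x.
12.000·x + 13.003·(1 − x) = 12.01073
(12.000 − 13.003)·x = 12.01073 − 13.003
x = -0.99227 / -1.003 = 0.98930 → 98.930% C-12, 1.070% C-13.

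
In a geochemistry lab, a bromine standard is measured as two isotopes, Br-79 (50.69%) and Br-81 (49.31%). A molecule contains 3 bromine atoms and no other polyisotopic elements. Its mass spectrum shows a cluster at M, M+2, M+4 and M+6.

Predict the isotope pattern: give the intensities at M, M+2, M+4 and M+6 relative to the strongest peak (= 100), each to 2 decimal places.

34.27 : 100.00 : 97.28 : 31.54

Expanding (0.5069 + 0.4931)^3:
P(M) = 0.5069^3 = 0.130247
P(M+2) = 3 × 0.5069^2 × 0.4931^1 = 0.380103
P(M+4) = 3 × 0.5069^1 × 0.4931^2 = 0.369755
P(M+6) = 0.4931^3 = 0.119896
The M+2 peak is largest (0.380103); scaling to 100 gives 34.27 : 100.00 : 97.28 : 31.54.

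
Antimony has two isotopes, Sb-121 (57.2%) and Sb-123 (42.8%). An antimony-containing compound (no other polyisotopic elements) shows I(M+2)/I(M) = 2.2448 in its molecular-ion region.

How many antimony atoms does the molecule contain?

3

The M+2/M ratio from n Sb atoms is n · q/p = n · 0.428/0.572.
n = 2.2448 × 0.572/0.428 = 3.00 ≈ 3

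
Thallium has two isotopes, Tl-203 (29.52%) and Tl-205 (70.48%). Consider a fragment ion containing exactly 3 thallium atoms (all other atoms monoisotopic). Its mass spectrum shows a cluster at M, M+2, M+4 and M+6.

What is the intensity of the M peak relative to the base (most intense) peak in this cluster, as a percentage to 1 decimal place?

Binomial terms of (0.2952 + 0.7048)^3: M 0.0257, M+2 0.1843, M+4 0.4399, M+6 0.3501 → M+4 is the base peak.
P(M+4) = C(3,2) × 0.2952^1 × 0.7048^2 = 3 × 0.2952 × 0.49674304 = 0.439916 (base)
P(M) = C(3,0) × 0.2952^3 × 0.7048^0 = 1 × 0.02572463 × 1.0000 = 0.025725
Relative intensity = 0.025725 / 0.439916 × 100 = 5.8

5.8%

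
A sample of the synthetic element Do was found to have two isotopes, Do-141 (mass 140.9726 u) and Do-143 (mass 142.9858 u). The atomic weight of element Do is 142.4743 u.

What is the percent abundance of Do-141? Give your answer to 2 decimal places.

Writing the weighted mean with unknown fraction x of Do-141:
140.9726·x + 142.9858·(1 − x) = 142.4743
(140.9726 − 142.9858)·x = 142.4743 − 142.9858
x = -0.5115 / -2.0132 = 0.25407 → 25.41% Do-141, 74.59% Do-143.

25.41%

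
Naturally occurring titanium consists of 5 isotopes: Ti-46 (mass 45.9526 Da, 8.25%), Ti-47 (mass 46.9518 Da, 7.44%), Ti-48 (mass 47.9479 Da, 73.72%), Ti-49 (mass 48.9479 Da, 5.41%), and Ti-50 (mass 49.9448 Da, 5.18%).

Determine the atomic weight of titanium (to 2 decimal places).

Ar = Σ fᵢ·mᵢ = 0.0825 × 45.9526 + 0.0744 × 46.9518 + 0.7372 × 47.9479 + 0.0541 × 48.9479 + 0.0518 × 49.9448
= 3.79109 + 3.49321 + 35.34719 + 2.64808 + 2.58714 = 47.86671 Da

47.87 Da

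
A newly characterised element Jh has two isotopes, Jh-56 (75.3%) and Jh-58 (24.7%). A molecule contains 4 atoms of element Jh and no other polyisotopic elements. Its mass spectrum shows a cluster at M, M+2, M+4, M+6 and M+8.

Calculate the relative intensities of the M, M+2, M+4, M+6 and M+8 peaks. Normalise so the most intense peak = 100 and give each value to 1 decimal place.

Expanding (0.753 + 0.247)^4:
P(M) = 0.753^4 = 0.321499
P(M+2) = 4 × 0.753^3 × 0.247^1 = 0.421834
P(M+4) = 6 × 0.753^2 × 0.247^2 = 0.207556
P(M+6) = 4 × 0.753^1 × 0.247^3 = 0.045388
P(M+8) = 0.247^4 = 0.003722
The M+2 peak is largest (0.421834); scaling to 100 gives 76.2 : 100.0 : 49.2 : 10.8 : 0.9.

76.2 : 100.0 : 49.2 : 10.8 : 0.9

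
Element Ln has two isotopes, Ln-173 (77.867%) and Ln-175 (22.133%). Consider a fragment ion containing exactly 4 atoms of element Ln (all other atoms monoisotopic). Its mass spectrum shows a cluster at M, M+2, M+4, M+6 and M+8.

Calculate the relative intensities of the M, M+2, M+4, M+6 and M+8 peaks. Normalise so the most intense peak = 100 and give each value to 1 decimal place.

Each Ln atom is independently Ln-173 (p = 0.77867) or Ln-175 (q = 0.22133); the cluster is the binomial expansion (p + q)^4.
P(M) = 0.77867^4 = 0.367632
P(M+2) = 4 × 0.77867^3 × 0.22133^1 = 0.417985
P(M+4) = 6 × 0.77867^2 × 0.22133^2 = 0.178213
P(M+6) = 4 × 0.77867^1 × 0.22133^3 = 0.033770
P(M+8) = 0.22133^4 = 0.002400
The M+2 peak is largest (0.417985); scaling to 100 gives 88.0 : 100.0 : 42.6 : 8.1 : 0.6.

88.0 : 100.0 : 42.6 : 8.1 : 0.6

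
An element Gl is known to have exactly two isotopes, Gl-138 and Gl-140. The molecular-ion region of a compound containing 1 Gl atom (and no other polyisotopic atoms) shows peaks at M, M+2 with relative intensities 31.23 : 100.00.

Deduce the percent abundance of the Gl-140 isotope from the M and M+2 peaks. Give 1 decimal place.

76.2%

If p is the fraction of Gl that is Gl-138, then I(M+2)/I(M) = [C(1,1)·p^0·(1−p)] / p^1 = 1·(1−p)/p = 100.00/31.23 = 3.2020
(1−p)/p = 3.2020/1 = 3.2020  ⇒  p = 1/(1 + 3.2020) = 0.2380
Gl-138: 23.8%, Gl-140: 76.2%.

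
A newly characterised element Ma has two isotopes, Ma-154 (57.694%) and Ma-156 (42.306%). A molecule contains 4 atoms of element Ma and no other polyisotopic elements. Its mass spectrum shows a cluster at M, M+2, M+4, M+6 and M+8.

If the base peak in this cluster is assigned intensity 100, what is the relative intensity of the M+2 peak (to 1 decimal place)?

(0.57694 + 0.42306)^4 gives M 0.1108, M+2 0.3250, M+4 0.3575, M+6 0.1747, M+8 0.0320; the largest is M+4.
P(M+4) = C(4,2) × 0.57694^2 × 0.42306^2 = 6 × 0.33285976 × 0.17897976 = 0.357451 (base)
P(M+2) = C(4,1) × 0.57694^3 × 0.42306^1 = 4 × 0.19204011 × 0.42306 = 0.324978
Relative intensity = 0.324978 / 0.357451 × 100 = 90.9

90.9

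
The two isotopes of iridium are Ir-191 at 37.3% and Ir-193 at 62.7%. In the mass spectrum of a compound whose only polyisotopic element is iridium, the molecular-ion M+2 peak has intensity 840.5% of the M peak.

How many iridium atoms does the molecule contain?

5

With n Ir atoms, P(M+2)/P(M) = C(n,1)·p^(n−1)q / p^n = n·q/p = n · 0.627/0.373.
n = 8.405 × 0.373/0.627 = 5.00 ≈ 5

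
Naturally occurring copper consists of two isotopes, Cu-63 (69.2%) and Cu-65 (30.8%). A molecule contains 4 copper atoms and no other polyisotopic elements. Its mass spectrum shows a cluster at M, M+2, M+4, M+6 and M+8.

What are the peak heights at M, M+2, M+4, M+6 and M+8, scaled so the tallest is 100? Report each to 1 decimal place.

56.2 : 100.0 : 66.8 : 19.8 : 2.2

The 4 Cu atoms are independent, so intensities follow the terms of (0.692 + 0.308)^4.
P(M) = 0.692^4 = 0.229311
P(M+2) = 4 × 0.692^3 × 0.308^1 = 0.408253
P(M+4) = 6 × 0.692^2 × 0.308^2 = 0.272562
P(M+6) = 4 × 0.692^1 × 0.308^3 = 0.080876
P(M+8) = 0.308^4 = 0.008999
The M+2 peak is largest (0.408253); scaling to 100 gives 56.2 : 100.0 : 66.8 : 19.8 : 2.2.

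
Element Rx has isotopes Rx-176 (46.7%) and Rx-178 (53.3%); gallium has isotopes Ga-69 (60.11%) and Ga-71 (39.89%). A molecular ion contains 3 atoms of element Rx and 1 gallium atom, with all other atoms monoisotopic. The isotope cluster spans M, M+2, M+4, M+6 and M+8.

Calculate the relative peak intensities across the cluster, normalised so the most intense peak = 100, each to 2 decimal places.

16.18 : 66.14 : 100.00 : 66.02 : 15.96

Element Rx pattern (n=3): 0.10184756 : 0.34872431 : 0.39800869 : 0.15141944
Gallium pattern (n=1): 0.6011 : 0.3989
Convolve the two distributions (both contribute in 2-u steps):
  M: 0.10184756×0.6011 = 0.061221
  M+2: 0.10184756×0.3989 + 0.34872431×0.6011 = 0.250245
  M+4: 0.34872431×0.3989 + 0.39800869×0.6011 = 0.378349
  M+6: 0.39800869×0.3989 + 0.15141944×0.6011 = 0.249784
  M+8: 0.15141944×0.3989 = 0.060401
Scale to base peak (0.378349) = 100: 16.18 : 66.14 : 100.00 : 66.02 : 15.96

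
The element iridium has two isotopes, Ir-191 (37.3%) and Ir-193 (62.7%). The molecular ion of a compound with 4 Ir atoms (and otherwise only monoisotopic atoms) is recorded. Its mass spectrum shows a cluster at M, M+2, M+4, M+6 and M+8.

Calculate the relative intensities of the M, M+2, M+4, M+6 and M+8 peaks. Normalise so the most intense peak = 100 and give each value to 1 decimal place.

The 4 Ir atoms are independent, so intensities follow the terms of (0.373 + 0.627)^4.
P(M) = 0.373^4 = 0.019357
P(M+2) = 4 × 0.373^3 × 0.627^1 = 0.130153
P(M+4) = 6 × 0.373^2 × 0.627^2 = 0.328174
P(M+6) = 4 × 0.373^1 × 0.627^3 = 0.367766
P(M+8) = 0.627^4 = 0.154550
The M+6 peak is largest (0.367766); scaling to 100 gives 5.3 : 35.4 : 89.2 : 100.0 : 42.0.

5.3 : 35.4 : 89.2 : 100.0 : 42.0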